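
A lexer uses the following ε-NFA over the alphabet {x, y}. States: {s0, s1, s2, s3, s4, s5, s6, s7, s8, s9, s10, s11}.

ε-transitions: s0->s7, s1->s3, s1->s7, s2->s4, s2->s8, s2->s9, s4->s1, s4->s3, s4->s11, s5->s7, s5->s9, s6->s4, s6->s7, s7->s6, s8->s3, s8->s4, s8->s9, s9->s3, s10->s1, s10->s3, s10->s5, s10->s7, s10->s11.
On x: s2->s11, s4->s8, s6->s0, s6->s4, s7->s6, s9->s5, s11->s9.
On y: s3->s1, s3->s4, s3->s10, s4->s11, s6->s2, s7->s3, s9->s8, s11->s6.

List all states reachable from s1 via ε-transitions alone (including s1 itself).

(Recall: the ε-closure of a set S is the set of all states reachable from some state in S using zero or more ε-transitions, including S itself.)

{s1, s3, s4, s6, s7, s11}

Start with {s1}.
From s1 via ε: add s3, s7.
From s7 via ε: add s6.
From s6 via ε: add s4.
From s4 via ε: add s11.
No new states can be added; the closed set is {s1, s3, s4, s6, s7, s11}.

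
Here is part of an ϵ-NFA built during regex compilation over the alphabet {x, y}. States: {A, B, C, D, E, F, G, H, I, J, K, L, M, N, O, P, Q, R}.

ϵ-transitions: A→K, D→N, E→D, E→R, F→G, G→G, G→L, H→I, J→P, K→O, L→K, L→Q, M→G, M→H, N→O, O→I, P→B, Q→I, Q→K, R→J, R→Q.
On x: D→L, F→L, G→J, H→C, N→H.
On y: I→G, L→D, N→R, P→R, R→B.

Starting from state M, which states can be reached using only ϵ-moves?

{G, H, I, K, L, M, O, Q}

Start with {M}.
From M via ϵ: add G, H.
From G via ϵ: add L.
From H via ϵ: add I.
From L via ϵ: add K, Q.
From K via ϵ: add O.
No new states can be added; the closed set is {G, H, I, K, L, M, O, Q}.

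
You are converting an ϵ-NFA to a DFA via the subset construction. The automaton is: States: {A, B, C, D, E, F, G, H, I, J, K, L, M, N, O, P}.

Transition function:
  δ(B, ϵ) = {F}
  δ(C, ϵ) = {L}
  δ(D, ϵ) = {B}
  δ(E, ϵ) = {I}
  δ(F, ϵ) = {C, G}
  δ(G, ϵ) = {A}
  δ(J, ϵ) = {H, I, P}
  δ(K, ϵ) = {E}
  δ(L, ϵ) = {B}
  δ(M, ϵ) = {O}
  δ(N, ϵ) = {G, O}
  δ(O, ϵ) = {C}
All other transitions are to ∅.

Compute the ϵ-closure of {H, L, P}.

Start with {H, L, P}.
From L via ϵ: add B.
From B via ϵ: add F.
From F via ϵ: add C, G.
From G via ϵ: add A.
No new states can be added; the closed set is {A, B, C, F, G, H, L, P}.

{A, B, C, F, G, H, L, P}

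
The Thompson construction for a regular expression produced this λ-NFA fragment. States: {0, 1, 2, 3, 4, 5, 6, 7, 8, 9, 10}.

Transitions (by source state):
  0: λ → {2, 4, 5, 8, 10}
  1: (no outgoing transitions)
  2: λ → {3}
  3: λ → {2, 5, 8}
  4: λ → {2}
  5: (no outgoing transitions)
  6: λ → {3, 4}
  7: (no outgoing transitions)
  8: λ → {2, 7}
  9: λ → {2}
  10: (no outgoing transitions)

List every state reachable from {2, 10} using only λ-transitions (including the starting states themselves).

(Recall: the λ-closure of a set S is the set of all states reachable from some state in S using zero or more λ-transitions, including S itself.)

{2, 3, 5, 7, 8, 10}

Start with {2, 10}.
From 2 via λ: add 3.
From 3 via λ: add 5, 8.
From 8 via λ: add 7.
No new states can be added; the closed set is {2, 3, 5, 7, 8, 10}.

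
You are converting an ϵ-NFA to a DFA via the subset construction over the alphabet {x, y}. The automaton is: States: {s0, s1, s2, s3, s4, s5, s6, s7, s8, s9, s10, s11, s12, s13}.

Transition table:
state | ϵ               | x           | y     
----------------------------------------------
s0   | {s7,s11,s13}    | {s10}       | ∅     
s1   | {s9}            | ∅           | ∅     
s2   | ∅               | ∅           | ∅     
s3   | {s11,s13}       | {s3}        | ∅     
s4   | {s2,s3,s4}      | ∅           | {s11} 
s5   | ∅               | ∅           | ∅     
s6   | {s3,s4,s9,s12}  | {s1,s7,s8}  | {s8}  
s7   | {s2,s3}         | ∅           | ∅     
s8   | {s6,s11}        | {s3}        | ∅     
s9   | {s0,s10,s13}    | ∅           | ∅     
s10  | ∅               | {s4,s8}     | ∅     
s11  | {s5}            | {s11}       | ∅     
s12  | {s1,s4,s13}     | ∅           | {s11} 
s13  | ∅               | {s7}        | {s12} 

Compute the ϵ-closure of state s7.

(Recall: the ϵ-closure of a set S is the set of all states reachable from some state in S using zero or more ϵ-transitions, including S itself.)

{s2, s3, s5, s7, s11, s13}

Start with {s7}.
From s7 via ϵ: add s2, s3.
From s3 via ϵ: add s11, s13.
From s11 via ϵ: add s5.
No new states can be added; the closed set is {s2, s3, s5, s7, s11, s13}.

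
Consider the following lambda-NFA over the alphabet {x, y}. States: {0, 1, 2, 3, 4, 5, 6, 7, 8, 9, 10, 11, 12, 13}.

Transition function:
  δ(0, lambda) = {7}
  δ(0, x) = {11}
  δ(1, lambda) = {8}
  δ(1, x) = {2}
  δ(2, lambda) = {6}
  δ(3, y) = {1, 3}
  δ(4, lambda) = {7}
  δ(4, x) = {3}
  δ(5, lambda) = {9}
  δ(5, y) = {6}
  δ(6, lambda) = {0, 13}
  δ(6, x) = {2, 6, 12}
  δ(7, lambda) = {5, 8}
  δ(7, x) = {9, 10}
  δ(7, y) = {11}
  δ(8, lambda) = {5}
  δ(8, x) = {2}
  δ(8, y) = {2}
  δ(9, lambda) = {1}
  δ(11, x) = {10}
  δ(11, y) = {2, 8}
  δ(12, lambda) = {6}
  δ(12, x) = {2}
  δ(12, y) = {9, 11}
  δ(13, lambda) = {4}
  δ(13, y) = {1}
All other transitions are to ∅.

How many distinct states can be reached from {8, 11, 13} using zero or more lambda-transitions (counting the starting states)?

Start with {8, 11, 13}.
From 8 via lambda: add 5.
From 13 via lambda: add 4.
From 4 via lambda: add 7.
From 5 via lambda: add 9.
From 9 via lambda: add 1.
lambda-closure = {1, 4, 5, 7, 8, 9, 11, 13}, which has 8 states.

8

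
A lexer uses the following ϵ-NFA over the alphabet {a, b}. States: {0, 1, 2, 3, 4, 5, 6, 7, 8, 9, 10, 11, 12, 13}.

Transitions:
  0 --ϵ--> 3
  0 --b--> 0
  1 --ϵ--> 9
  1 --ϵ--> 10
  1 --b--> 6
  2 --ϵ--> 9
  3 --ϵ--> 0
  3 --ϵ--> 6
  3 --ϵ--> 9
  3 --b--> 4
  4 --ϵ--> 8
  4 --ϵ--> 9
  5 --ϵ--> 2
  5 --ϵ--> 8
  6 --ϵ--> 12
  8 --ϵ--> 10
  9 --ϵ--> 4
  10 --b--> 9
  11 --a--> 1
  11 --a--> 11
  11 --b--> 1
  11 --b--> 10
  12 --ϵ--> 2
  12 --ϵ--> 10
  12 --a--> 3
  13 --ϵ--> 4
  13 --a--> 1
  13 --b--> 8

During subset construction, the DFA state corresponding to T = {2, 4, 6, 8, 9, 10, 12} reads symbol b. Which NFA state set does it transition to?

10 on b → {9}.
No b-transition from 2, 4, 6, 8, 9, 12.
Union after reading b: {9}.
Now take the ϵ-closure:
From 9 via ϵ: add 4.
From 4 via ϵ: add 8.
From 8 via ϵ: add 10.
No new states can be added; the closed set is {4, 8, 9, 10}.

{4, 8, 9, 10}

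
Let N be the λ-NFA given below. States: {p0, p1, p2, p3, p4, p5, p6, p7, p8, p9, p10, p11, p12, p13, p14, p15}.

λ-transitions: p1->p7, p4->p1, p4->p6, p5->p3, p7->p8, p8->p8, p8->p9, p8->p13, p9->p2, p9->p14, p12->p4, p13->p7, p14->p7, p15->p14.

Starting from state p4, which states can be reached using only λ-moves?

{p1, p2, p4, p6, p7, p8, p9, p13, p14}

Start with {p4}.
From p4 via λ: add p1, p6.
From p1 via λ: add p7.
From p7 via λ: add p8.
From p8 via λ: add p9, p13.
From p9 via λ: add p2, p14.
No new states can be added; the closed set is {p1, p2, p4, p6, p7, p8, p9, p13, p14}.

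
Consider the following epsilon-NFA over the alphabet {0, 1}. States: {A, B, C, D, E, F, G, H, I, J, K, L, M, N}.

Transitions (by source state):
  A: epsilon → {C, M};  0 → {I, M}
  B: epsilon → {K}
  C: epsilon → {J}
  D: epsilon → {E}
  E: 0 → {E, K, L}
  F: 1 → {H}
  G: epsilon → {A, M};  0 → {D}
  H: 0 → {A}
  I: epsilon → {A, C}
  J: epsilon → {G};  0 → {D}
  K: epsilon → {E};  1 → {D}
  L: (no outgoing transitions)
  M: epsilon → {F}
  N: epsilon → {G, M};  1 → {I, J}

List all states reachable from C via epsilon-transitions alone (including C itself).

{A, C, F, G, J, M}

Start with {C}.
From C via epsilon: add J.
From J via epsilon: add G.
From G via epsilon: add A, M.
From M via epsilon: add F.
No new states can be added; the closed set is {A, C, F, G, J, M}.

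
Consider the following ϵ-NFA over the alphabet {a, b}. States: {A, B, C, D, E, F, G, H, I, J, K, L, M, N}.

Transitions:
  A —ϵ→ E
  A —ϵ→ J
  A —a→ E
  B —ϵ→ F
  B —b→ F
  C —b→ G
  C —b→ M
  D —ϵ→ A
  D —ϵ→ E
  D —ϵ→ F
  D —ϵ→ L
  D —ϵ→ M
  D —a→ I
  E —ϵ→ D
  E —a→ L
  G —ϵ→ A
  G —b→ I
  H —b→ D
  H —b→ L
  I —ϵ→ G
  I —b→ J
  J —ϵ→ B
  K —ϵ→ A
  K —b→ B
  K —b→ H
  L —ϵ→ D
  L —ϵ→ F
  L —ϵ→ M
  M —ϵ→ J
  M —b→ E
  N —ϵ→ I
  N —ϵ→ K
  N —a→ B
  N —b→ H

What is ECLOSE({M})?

Start with {M}.
From M via ϵ: add J.
From J via ϵ: add B.
From B via ϵ: add F.
No new states can be added; the closed set is {B, F, J, M}.

{B, F, J, M}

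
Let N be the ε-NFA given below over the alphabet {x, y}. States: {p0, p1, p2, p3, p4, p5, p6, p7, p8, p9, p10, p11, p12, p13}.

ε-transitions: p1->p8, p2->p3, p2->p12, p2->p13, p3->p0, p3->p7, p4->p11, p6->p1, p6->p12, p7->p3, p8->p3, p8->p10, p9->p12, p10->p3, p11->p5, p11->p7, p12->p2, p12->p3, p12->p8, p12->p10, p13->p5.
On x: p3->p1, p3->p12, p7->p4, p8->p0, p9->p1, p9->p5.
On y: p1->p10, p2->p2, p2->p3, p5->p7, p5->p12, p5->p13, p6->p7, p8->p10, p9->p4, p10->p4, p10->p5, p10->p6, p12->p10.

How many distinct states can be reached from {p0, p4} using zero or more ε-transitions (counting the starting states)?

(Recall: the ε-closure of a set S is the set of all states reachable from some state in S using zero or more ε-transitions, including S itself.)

6

Start with {p0, p4}.
From p4 via ε: add p11.
From p11 via ε: add p5, p7.
From p7 via ε: add p3.
ε-closure = {p0, p3, p4, p5, p7, p11}, which has 6 states.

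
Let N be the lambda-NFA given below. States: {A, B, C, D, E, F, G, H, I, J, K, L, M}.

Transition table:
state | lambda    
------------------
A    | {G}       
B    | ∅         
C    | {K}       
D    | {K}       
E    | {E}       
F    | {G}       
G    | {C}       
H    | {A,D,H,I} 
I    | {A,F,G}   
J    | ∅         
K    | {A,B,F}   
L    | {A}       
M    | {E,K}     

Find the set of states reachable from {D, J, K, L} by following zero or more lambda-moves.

{A, B, C, D, F, G, J, K, L}

Start with {D, J, K, L}.
From K via lambda: add A, B, F.
From A via lambda: add G.
From G via lambda: add C.
No new states can be added; the closed set is {A, B, C, D, F, G, J, K, L}.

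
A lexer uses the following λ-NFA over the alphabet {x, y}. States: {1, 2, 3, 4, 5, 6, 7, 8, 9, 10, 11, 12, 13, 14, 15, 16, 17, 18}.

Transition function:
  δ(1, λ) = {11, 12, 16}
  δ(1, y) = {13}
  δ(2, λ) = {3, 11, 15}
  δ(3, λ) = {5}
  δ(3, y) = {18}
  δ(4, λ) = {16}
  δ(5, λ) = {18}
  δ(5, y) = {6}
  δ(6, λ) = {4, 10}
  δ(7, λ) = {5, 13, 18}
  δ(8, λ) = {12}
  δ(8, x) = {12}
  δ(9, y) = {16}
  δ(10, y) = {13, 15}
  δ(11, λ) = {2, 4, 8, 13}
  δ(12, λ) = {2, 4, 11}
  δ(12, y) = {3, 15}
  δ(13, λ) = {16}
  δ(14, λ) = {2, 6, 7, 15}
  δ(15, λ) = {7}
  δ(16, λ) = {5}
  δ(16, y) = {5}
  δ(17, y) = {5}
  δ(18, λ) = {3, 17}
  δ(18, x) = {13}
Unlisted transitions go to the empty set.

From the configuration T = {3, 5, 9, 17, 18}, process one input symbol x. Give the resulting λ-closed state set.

{3, 5, 13, 16, 17, 18}

18 on x → {13}.
No x-transition from 3, 5, 9, 17.
Union after reading x: {13}.
Now take the λ-closure:
From 13 via λ: add 16.
From 16 via λ: add 5.
From 5 via λ: add 18.
From 18 via λ: add 3, 17.
No new states can be added; the closed set is {3, 5, 13, 16, 17, 18}.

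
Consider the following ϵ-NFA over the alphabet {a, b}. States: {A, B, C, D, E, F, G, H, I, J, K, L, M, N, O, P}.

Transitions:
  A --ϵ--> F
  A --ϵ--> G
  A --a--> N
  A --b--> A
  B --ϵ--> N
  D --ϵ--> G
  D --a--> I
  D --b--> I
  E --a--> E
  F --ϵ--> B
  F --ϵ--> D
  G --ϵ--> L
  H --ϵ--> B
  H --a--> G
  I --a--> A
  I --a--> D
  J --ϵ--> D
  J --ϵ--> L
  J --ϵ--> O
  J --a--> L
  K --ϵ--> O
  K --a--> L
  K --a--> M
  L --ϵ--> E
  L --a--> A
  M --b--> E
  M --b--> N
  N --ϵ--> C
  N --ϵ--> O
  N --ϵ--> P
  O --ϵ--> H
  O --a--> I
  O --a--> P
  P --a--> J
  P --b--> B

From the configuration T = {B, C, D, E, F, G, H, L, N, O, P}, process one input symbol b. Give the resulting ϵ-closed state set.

{B, C, H, I, N, O, P}

D on b → {I}.
P on b → {B}.
No b-transition from B, C, E, F, G, H, L, N, O.
Union after reading b: {B, I}.
Now take the ϵ-closure:
From B via ϵ: add N.
From N via ϵ: add C, O, P.
From O via ϵ: add H.
No new states can be added; the closed set is {B, C, H, I, N, O, P}.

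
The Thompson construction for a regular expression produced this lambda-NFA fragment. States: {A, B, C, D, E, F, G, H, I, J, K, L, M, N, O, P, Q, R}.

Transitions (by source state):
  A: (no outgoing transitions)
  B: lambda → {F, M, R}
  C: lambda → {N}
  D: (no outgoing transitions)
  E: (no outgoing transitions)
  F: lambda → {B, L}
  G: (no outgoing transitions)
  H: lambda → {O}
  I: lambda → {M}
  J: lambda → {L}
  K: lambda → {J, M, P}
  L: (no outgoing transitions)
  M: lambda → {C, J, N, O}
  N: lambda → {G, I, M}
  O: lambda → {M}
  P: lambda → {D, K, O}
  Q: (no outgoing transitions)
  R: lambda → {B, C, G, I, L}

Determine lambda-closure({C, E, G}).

Start with {C, E, G}.
From C via lambda: add N.
From N via lambda: add I, M.
From M via lambda: add J, O.
From J via lambda: add L.
No new states can be added; the closed set is {C, E, G, I, J, L, M, N, O}.

{C, E, G, I, J, L, M, N, O}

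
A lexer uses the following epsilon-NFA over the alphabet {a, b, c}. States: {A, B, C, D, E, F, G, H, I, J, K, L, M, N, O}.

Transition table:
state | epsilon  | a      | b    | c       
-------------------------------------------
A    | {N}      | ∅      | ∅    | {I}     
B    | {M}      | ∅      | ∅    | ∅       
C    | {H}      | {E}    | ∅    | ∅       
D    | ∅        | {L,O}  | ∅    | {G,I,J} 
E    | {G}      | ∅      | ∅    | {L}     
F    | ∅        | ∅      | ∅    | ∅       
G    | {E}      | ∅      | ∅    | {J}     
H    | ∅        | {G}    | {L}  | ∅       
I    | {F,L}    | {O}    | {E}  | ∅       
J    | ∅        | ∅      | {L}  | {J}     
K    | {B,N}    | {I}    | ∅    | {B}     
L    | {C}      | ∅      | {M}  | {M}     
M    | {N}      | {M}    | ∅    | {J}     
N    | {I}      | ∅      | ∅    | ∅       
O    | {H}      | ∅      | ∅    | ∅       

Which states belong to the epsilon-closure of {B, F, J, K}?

{B, C, F, H, I, J, K, L, M, N}

Start with {B, F, J, K}.
From B via epsilon: add M.
From K via epsilon: add N.
From N via epsilon: add I.
From I via epsilon: add L.
From L via epsilon: add C.
From C via epsilon: add H.
No new states can be added; the closed set is {B, C, F, H, I, J, K, L, M, N}.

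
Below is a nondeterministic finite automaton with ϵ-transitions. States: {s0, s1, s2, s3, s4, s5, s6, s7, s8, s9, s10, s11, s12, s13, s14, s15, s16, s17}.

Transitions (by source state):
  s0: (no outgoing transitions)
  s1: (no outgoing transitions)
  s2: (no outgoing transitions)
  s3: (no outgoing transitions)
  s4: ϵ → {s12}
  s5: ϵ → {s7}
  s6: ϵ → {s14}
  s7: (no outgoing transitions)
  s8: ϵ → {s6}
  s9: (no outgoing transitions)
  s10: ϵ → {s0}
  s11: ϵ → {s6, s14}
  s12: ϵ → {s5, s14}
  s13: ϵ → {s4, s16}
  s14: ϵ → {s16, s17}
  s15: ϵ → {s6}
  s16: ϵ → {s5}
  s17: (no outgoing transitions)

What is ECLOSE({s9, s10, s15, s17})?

Start with {s9, s10, s15, s17}.
From s10 via ϵ: add s0.
From s15 via ϵ: add s6.
From s6 via ϵ: add s14.
From s14 via ϵ: add s16.
From s16 via ϵ: add s5.
From s5 via ϵ: add s7.
No new states can be added; the closed set is {s0, s5, s6, s7, s9, s10, s14, s15, s16, s17}.

{s0, s5, s6, s7, s9, s10, s14, s15, s16, s17}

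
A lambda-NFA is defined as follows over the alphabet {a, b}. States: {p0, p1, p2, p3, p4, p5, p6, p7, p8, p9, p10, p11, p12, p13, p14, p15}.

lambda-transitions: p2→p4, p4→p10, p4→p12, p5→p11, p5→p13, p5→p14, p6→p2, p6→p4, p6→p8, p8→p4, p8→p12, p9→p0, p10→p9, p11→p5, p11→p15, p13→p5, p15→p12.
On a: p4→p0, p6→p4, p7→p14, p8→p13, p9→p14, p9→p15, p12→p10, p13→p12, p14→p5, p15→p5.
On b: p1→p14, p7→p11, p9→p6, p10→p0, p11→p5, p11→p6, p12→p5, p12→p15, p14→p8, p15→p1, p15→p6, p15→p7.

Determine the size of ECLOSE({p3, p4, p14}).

7

Start with {p3, p4, p14}.
From p4 via lambda: add p10, p12.
From p10 via lambda: add p9.
From p9 via lambda: add p0.
lambda-closure = {p0, p3, p4, p9, p10, p12, p14}, which has 7 states.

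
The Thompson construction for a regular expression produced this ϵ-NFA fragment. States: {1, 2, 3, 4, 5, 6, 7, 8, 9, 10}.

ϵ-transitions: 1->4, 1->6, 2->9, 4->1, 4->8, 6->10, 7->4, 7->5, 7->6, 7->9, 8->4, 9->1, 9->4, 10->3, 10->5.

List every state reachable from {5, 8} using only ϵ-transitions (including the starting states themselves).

{1, 3, 4, 5, 6, 8, 10}

Start with {5, 8}.
From 8 via ϵ: add 4.
From 4 via ϵ: add 1.
From 1 via ϵ: add 6.
From 6 via ϵ: add 10.
From 10 via ϵ: add 3.
No new states can be added; the closed set is {1, 3, 4, 5, 6, 8, 10}.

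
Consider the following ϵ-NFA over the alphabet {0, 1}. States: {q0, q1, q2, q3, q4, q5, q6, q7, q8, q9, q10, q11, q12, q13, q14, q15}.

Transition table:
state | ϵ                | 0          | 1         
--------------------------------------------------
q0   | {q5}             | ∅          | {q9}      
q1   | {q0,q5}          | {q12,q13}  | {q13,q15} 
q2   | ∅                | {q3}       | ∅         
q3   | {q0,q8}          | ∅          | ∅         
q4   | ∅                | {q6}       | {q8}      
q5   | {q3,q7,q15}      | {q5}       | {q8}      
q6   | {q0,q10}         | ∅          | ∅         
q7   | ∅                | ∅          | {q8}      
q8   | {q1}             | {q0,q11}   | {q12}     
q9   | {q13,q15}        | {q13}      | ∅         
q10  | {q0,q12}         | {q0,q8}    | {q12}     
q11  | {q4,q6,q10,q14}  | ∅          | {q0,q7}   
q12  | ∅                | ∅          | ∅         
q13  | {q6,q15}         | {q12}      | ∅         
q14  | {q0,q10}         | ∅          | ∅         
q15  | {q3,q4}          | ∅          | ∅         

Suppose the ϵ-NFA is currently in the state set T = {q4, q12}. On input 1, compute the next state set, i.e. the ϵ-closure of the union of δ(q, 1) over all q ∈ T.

{q0, q1, q3, q4, q5, q7, q8, q15}

q4 on 1 → {q8}.
No 1-transition from q12.
Union after reading 1: {q8}.
Now take the ϵ-closure:
From q8 via ϵ: add q1.
From q1 via ϵ: add q0, q5.
From q5 via ϵ: add q3, q7, q15.
From q15 via ϵ: add q4.
No new states can be added; the closed set is {q0, q1, q3, q4, q5, q7, q8, q15}.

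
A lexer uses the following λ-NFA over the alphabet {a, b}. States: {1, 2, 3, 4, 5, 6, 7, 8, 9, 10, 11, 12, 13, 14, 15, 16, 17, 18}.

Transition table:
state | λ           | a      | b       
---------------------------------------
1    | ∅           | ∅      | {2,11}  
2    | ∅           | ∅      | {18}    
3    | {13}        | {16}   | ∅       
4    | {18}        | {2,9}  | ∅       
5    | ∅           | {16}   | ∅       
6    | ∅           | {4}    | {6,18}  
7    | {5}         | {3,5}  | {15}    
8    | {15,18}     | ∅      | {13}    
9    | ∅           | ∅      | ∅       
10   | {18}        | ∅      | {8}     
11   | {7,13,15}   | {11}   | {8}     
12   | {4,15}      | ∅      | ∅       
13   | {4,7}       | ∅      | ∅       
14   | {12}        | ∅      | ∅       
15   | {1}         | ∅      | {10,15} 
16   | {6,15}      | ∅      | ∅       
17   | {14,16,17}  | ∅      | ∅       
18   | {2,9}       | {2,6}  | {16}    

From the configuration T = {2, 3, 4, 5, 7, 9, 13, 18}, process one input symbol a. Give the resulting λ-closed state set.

{1, 2, 3, 4, 5, 6, 7, 9, 13, 15, 16, 18}

3 on a → {16}.
4 on a → {2, 9}.
5 on a → {16}.
7 on a → {3, 5}.
18 on a → {2, 6}.
No a-transition from 2, 9, 13.
Union after reading a: {2, 3, 5, 6, 9, 16}.
Now take the λ-closure:
From 3 via λ: add 13.
From 16 via λ: add 15.
From 13 via λ: add 4, 7.
From 15 via λ: add 1.
From 4 via λ: add 18.
No new states can be added; the closed set is {1, 2, 3, 4, 5, 6, 7, 9, 13, 15, 16, 18}.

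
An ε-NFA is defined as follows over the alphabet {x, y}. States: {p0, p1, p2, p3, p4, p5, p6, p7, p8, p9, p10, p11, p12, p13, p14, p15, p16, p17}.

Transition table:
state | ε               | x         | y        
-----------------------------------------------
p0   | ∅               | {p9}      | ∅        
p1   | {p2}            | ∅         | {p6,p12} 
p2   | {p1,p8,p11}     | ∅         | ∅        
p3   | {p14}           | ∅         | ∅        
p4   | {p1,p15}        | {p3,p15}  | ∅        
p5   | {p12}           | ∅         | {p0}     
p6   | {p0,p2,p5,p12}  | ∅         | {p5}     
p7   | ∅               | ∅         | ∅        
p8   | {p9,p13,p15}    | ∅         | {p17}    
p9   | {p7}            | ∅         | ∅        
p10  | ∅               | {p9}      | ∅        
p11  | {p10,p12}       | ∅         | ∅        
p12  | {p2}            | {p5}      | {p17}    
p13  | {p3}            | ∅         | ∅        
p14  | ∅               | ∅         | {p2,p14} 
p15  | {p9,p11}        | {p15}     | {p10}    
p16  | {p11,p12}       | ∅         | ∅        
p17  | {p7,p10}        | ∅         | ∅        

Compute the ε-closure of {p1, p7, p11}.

Start with {p1, p7, p11}.
From p1 via ε: add p2.
From p11 via ε: add p10, p12.
From p2 via ε: add p8.
From p8 via ε: add p9, p13, p15.
From p13 via ε: add p3.
From p3 via ε: add p14.
No new states can be added; the closed set is {p1, p2, p3, p7, p8, p9, p10, p11, p12, p13, p14, p15}.

{p1, p2, p3, p7, p8, p9, p10, p11, p12, p13, p14, p15}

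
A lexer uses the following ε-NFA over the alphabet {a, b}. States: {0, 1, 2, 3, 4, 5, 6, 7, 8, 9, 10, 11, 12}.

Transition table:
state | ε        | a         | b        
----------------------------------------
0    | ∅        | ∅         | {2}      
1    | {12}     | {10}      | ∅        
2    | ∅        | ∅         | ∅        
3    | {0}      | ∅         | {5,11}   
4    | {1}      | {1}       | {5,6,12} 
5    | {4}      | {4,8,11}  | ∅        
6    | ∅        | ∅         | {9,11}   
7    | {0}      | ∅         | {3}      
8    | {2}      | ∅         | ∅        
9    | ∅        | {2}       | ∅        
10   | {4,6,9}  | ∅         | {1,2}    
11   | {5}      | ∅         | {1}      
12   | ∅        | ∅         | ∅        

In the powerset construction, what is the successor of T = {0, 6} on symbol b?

{1, 2, 4, 5, 9, 11, 12}

0 on b → {2}.
6 on b → {9, 11}.
Union after reading b: {2, 9, 11}.
Now take the ε-closure:
From 11 via ε: add 5.
From 5 via ε: add 4.
From 4 via ε: add 1.
From 1 via ε: add 12.
No new states can be added; the closed set is {1, 2, 4, 5, 9, 11, 12}.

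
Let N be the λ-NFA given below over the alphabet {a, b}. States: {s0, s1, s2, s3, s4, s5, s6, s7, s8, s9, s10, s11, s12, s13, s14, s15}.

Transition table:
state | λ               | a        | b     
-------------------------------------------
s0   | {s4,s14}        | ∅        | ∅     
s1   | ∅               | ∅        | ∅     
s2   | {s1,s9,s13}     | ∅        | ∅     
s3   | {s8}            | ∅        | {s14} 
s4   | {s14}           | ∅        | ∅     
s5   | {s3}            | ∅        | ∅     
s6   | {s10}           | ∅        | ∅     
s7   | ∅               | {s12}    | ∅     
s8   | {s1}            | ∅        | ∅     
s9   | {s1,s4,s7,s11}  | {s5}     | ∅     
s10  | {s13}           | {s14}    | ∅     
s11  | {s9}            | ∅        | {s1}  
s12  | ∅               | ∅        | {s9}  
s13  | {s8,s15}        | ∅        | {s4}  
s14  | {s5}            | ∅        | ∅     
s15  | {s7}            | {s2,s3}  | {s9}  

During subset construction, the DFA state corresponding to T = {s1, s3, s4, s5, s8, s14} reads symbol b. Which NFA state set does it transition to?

{s1, s3, s5, s8, s14}

s3 on b → {s14}.
No b-transition from s1, s4, s5, s8, s14.
Union after reading b: {s14}.
Now take the λ-closure:
From s14 via λ: add s5.
From s5 via λ: add s3.
From s3 via λ: add s8.
From s8 via λ: add s1.
No new states can be added; the closed set is {s1, s3, s5, s8, s14}.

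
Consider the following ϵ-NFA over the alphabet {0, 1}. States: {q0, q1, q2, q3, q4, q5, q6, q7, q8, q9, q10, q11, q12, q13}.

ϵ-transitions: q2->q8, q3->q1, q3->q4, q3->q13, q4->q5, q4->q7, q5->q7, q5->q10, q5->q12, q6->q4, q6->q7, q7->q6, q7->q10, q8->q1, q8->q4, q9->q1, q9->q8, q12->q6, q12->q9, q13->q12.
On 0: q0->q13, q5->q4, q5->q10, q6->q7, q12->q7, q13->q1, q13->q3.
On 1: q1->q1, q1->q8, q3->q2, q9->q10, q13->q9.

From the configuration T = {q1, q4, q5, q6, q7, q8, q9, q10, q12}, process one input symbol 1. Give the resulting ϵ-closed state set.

q1 on 1 → {q1, q8}.
q9 on 1 → {q10}.
No 1-transition from q4, q5, q6, q7, q8, q10, q12.
Union after reading 1: {q1, q8, q10}.
Now take the ϵ-closure:
From q8 via ϵ: add q4.
From q4 via ϵ: add q5, q7.
From q5 via ϵ: add q12.
From q7 via ϵ: add q6.
From q12 via ϵ: add q9.
No new states can be added; the closed set is {q1, q4, q5, q6, q7, q8, q9, q10, q12}.

{q1, q4, q5, q6, q7, q8, q9, q10, q12}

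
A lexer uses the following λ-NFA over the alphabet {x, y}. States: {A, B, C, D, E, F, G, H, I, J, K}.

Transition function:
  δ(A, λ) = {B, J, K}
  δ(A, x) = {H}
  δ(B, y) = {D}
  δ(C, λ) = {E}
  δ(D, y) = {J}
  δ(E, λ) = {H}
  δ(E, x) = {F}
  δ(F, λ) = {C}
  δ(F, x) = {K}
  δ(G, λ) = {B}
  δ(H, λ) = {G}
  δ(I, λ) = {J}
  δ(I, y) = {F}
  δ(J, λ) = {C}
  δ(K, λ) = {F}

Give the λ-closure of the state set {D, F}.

{B, C, D, E, F, G, H}

Start with {D, F}.
From F via λ: add C.
From C via λ: add E.
From E via λ: add H.
From H via λ: add G.
From G via λ: add B.
No new states can be added; the closed set is {B, C, D, E, F, G, H}.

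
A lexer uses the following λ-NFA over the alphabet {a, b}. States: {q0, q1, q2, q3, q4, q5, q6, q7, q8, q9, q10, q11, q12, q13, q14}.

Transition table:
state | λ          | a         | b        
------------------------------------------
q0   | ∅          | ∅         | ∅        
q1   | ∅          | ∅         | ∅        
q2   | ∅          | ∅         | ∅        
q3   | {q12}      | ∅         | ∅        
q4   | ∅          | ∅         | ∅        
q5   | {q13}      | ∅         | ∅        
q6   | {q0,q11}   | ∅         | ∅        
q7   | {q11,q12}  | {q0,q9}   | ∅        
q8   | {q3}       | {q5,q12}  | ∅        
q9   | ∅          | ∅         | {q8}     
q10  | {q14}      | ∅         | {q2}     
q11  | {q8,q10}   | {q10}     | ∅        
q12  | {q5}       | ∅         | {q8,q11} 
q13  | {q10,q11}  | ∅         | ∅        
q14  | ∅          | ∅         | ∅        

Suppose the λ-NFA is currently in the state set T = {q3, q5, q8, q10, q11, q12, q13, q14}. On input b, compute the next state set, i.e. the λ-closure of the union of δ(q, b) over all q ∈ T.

q10 on b → {q2}.
q12 on b → {q8, q11}.
No b-transition from q3, q5, q8, q11, q13, q14.
Union after reading b: {q2, q8, q11}.
Now take the λ-closure:
From q8 via λ: add q3.
From q11 via λ: add q10.
From q3 via λ: add q12.
From q10 via λ: add q14.
From q12 via λ: add q5.
From q5 via λ: add q13.
No new states can be added; the closed set is {q2, q3, q5, q8, q10, q11, q12, q13, q14}.

{q2, q3, q5, q8, q10, q11, q12, q13, q14}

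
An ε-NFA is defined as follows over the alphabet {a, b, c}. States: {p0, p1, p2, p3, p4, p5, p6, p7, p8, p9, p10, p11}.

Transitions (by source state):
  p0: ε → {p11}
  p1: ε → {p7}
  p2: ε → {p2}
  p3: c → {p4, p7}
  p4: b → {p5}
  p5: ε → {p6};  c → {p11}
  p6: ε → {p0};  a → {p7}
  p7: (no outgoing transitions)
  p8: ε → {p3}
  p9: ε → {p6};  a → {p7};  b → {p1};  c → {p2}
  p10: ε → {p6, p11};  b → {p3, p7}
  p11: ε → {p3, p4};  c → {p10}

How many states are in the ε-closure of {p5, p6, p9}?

7

Start with {p5, p6, p9}.
From p6 via ε: add p0.
From p0 via ε: add p11.
From p11 via ε: add p3, p4.
ε-closure = {p0, p3, p4, p5, p6, p9, p11}, which has 7 states.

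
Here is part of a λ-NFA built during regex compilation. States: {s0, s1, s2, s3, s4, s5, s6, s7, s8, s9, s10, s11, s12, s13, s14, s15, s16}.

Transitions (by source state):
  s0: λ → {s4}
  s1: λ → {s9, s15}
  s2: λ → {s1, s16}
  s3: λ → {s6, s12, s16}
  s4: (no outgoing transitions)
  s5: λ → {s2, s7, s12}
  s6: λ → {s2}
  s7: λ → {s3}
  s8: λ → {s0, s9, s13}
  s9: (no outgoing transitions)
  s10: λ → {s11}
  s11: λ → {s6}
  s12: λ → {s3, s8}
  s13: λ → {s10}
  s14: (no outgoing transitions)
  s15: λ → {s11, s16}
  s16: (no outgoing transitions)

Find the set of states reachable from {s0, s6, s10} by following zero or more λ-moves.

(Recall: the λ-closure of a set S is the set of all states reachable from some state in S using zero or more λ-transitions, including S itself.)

Start with {s0, s6, s10}.
From s0 via λ: add s4.
From s6 via λ: add s2.
From s10 via λ: add s11.
From s2 via λ: add s1, s16.
From s1 via λ: add s9, s15.
No new states can be added; the closed set is {s0, s1, s2, s4, s6, s9, s10, s11, s15, s16}.

{s0, s1, s2, s4, s6, s9, s10, s11, s15, s16}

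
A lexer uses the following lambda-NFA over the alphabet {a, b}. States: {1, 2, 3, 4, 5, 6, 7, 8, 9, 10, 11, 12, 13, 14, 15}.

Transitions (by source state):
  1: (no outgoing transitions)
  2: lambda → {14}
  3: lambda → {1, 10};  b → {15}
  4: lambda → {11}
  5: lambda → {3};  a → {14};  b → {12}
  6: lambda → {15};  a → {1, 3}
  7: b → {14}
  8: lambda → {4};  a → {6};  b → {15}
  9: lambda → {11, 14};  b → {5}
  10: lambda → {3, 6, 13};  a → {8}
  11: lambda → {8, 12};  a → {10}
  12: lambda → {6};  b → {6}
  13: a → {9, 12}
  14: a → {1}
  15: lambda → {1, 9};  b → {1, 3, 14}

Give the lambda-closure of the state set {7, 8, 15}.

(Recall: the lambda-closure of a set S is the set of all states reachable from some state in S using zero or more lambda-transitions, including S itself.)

Start with {7, 8, 15}.
From 8 via lambda: add 4.
From 15 via lambda: add 1, 9.
From 4 via lambda: add 11.
From 9 via lambda: add 14.
From 11 via lambda: add 12.
From 12 via lambda: add 6.
No new states can be added; the closed set is {1, 4, 6, 7, 8, 9, 11, 12, 14, 15}.

{1, 4, 6, 7, 8, 9, 11, 12, 14, 15}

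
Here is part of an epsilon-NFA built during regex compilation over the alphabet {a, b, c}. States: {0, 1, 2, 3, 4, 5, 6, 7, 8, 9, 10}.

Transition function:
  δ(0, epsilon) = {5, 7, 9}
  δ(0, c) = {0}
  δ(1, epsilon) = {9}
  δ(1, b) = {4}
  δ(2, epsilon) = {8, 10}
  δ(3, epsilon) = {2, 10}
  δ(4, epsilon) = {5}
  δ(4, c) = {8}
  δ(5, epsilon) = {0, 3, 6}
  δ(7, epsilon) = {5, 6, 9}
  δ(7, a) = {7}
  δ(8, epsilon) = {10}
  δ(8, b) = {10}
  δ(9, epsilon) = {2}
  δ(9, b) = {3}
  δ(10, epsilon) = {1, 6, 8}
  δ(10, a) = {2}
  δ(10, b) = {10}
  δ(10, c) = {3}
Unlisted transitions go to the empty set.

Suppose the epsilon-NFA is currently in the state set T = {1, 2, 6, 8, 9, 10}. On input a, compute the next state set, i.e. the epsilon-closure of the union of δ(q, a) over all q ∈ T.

{1, 2, 6, 8, 9, 10}

10 on a → {2}.
No a-transition from 1, 2, 6, 8, 9.
Union after reading a: {2}.
Now take the epsilon-closure:
From 2 via epsilon: add 8, 10.
From 10 via epsilon: add 1, 6.
From 1 via epsilon: add 9.
No new states can be added; the closed set is {1, 2, 6, 8, 9, 10}.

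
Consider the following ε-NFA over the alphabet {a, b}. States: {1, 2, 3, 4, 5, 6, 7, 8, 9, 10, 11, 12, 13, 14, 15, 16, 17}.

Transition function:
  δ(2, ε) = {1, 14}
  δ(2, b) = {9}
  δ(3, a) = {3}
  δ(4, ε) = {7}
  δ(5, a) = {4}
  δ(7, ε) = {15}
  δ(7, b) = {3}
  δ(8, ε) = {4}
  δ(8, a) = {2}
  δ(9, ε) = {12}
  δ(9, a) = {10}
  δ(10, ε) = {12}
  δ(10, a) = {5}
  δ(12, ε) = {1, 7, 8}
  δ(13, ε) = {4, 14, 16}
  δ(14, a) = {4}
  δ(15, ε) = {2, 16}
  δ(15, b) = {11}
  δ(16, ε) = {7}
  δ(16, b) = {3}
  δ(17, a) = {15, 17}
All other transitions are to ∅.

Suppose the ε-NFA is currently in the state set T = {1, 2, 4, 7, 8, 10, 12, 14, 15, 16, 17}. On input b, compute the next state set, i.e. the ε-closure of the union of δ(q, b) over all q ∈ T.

2 on b → {9}.
7 on b → {3}.
15 on b → {11}.
16 on b → {3}.
No b-transition from 1, 4, 8, 10, 12, 14, 17.
Union after reading b: {3, 9, 11}.
Now take the ε-closure:
From 9 via ε: add 12.
From 12 via ε: add 1, 7, 8.
From 7 via ε: add 15.
From 8 via ε: add 4.
From 15 via ε: add 2, 16.
From 2 via ε: add 14.
No new states can be added; the closed set is {1, 2, 3, 4, 7, 8, 9, 11, 12, 14, 15, 16}.

{1, 2, 3, 4, 7, 8, 9, 11, 12, 14, 15, 16}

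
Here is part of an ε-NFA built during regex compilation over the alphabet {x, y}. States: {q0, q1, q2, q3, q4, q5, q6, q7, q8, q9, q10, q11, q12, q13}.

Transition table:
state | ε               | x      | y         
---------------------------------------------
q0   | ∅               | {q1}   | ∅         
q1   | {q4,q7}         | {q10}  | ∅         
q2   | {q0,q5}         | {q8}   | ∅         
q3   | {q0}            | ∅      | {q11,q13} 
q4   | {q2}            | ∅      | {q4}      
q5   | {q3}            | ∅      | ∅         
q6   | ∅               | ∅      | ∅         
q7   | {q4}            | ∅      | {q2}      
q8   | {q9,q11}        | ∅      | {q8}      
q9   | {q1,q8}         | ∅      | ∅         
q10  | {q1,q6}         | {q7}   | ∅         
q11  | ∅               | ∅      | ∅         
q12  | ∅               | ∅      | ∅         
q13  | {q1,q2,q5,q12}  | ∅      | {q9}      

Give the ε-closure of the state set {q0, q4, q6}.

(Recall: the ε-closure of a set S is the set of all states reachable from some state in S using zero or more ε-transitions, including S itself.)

Start with {q0, q4, q6}.
From q4 via ε: add q2.
From q2 via ε: add q5.
From q5 via ε: add q3.
No new states can be added; the closed set is {q0, q2, q3, q4, q5, q6}.

{q0, q2, q3, q4, q5, q6}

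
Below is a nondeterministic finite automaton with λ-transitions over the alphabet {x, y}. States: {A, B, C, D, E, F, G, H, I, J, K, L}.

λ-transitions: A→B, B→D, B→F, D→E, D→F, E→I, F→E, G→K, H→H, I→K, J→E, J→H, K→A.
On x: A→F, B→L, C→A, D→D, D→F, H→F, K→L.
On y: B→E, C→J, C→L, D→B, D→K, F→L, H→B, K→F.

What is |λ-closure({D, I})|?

Start with {D, I}.
From D via λ: add E, F.
From I via λ: add K.
From K via λ: add A.
From A via λ: add B.
λ-closure = {A, B, D, E, F, I, K}, which has 7 states.

7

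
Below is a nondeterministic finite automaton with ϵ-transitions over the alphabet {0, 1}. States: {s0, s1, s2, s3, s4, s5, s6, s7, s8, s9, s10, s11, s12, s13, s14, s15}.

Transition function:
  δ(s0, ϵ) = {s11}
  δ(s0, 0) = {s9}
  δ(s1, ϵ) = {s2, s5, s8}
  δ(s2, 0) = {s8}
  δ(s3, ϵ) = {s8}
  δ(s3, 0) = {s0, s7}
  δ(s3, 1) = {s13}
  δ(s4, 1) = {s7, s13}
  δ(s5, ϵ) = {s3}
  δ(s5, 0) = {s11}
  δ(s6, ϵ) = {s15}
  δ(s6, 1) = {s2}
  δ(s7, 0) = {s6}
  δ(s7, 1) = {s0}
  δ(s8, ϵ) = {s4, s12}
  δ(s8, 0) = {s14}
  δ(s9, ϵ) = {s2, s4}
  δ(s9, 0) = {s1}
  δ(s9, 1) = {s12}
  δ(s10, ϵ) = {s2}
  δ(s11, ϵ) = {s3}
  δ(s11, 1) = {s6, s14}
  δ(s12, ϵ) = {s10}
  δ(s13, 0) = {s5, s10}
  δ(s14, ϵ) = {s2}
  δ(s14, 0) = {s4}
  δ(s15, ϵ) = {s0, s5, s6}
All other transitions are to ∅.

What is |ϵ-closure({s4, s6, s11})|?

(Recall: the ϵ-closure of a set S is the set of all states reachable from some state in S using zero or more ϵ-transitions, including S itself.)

11

Start with {s4, s6, s11}.
From s6 via ϵ: add s15.
From s11 via ϵ: add s3.
From s3 via ϵ: add s8.
From s15 via ϵ: add s0, s5.
From s8 via ϵ: add s12.
From s12 via ϵ: add s10.
From s10 via ϵ: add s2.
ϵ-closure = {s0, s2, s3, s4, s5, s6, s8, s10, s11, s12, s15}, which has 11 states.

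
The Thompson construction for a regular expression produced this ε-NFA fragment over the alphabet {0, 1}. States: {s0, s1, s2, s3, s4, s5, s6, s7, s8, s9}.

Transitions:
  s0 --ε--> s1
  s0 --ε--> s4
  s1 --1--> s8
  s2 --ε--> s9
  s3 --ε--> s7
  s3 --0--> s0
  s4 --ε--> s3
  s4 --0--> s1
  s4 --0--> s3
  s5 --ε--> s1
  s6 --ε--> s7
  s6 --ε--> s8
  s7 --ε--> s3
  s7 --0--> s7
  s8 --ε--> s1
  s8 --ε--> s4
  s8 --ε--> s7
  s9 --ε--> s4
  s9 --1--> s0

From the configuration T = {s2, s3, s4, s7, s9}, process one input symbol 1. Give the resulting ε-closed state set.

{s0, s1, s3, s4, s7}

s9 on 1 → {s0}.
No 1-transition from s2, s3, s4, s7.
Union after reading 1: {s0}.
Now take the ε-closure:
From s0 via ε: add s1, s4.
From s4 via ε: add s3.
From s3 via ε: add s7.
No new states can be added; the closed set is {s0, s1, s3, s4, s7}.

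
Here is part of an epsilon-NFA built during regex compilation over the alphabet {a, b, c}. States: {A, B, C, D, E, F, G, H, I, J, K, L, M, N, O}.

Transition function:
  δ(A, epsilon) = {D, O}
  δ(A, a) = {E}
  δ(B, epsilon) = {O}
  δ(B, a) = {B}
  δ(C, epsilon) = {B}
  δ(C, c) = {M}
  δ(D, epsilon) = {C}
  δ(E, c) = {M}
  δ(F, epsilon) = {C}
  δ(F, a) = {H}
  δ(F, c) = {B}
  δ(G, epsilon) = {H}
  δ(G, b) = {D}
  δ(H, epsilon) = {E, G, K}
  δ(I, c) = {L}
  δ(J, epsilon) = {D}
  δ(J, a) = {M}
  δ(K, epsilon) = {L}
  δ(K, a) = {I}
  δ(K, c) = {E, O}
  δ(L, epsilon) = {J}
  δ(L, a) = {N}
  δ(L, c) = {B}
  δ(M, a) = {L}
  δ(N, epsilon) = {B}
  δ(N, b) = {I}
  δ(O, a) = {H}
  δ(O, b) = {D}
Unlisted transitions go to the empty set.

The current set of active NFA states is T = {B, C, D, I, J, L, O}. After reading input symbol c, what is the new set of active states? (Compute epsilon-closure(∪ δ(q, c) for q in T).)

C on c → {M}.
I on c → {L}.
L on c → {B}.
No c-transition from B, D, J, O.
Union after reading c: {B, L, M}.
Now take the epsilon-closure:
From B via epsilon: add O.
From L via epsilon: add J.
From J via epsilon: add D.
From D via epsilon: add C.
No new states can be added; the closed set is {B, C, D, J, L, M, O}.

{B, C, D, J, L, M, O}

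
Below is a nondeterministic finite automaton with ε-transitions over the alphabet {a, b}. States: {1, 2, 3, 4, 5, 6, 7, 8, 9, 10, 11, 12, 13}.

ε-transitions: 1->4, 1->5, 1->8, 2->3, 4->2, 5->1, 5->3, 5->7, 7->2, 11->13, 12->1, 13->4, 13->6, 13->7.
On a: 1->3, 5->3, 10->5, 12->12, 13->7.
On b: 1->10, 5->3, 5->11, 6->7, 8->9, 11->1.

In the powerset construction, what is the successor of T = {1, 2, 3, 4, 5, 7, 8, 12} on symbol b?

1 on b → {10}.
5 on b → {3, 11}.
8 on b → {9}.
No b-transition from 2, 3, 4, 7, 12.
Union after reading b: {3, 9, 10, 11}.
Now take the ε-closure:
From 11 via ε: add 13.
From 13 via ε: add 4, 6, 7.
From 4 via ε: add 2.
No new states can be added; the closed set is {2, 3, 4, 6, 7, 9, 10, 11, 13}.

{2, 3, 4, 6, 7, 9, 10, 11, 13}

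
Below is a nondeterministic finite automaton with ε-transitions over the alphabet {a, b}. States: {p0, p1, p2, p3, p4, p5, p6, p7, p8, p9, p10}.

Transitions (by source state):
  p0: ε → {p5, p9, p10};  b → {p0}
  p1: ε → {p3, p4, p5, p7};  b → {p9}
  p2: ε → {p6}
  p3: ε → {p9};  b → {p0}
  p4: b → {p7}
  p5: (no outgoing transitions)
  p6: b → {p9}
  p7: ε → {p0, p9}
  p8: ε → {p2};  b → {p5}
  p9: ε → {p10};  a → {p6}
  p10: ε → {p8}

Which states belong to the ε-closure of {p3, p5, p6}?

Start with {p3, p5, p6}.
From p3 via ε: add p9.
From p9 via ε: add p10.
From p10 via ε: add p8.
From p8 via ε: add p2.
No new states can be added; the closed set is {p2, p3, p5, p6, p8, p9, p10}.

{p2, p3, p5, p6, p8, p9, p10}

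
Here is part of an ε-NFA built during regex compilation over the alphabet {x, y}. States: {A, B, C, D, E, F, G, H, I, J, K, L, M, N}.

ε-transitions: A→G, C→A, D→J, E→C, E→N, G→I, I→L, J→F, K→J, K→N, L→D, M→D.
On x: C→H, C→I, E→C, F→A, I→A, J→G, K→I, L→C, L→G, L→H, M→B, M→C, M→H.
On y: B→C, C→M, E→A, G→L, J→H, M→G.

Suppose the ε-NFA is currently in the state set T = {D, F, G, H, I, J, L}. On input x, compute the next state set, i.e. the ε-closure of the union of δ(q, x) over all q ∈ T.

F on x → {A}.
I on x → {A}.
J on x → {G}.
L on x → {C, G, H}.
No x-transition from D, G, H.
Union after reading x: {A, C, G, H}.
Now take the ε-closure:
From G via ε: add I.
From I via ε: add L.
From L via ε: add D.
From D via ε: add J.
From J via ε: add F.
No new states can be added; the closed set is {A, C, D, F, G, H, I, J, L}.

{A, C, D, F, G, H, I, J, L}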